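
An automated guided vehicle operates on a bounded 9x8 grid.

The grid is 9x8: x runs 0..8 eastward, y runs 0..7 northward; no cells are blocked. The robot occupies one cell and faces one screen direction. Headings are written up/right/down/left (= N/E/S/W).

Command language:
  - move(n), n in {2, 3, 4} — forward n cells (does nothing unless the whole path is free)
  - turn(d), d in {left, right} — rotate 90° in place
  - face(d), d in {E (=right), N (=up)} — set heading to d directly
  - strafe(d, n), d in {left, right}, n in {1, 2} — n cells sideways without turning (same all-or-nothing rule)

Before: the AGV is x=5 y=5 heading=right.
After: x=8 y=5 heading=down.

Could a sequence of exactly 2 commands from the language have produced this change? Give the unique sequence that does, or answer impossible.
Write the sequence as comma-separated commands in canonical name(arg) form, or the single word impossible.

key: running turn(right) before move(3) would end elsewhere — order is forced
t0: x=5 y=5 heading=right
1. move(3) → x=8 y=5 heading=right
2. turn(right) → x=8 y=5 heading=down
no other 2-command option fits: unique.

move(3), turn(right)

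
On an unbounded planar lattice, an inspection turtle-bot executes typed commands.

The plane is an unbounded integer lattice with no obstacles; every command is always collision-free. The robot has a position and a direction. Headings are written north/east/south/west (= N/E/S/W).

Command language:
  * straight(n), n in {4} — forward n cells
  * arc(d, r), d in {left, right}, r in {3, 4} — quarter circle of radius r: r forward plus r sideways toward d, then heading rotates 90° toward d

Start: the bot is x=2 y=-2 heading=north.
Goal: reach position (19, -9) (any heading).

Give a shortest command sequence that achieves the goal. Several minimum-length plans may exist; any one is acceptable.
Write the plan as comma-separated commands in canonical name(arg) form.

start: x=2 y=-2 heading=north
t=1 arc(right, 3) ⇒ x=5 y=1 heading=east
t=2 straight(4) ⇒ x=9 y=1 heading=east
t=3 arc(right, 3) ⇒ x=12 y=-2 heading=south
t=4 arc(left, 3) ⇒ x=15 y=-5 heading=east
t=5 arc(right, 4) ⇒ x=19 y=-9 heading=south
nothing shorter than 5 reaches the goal.

arc(right, 3), straight(4), arc(right, 3), arc(left, 3), arc(right, 4)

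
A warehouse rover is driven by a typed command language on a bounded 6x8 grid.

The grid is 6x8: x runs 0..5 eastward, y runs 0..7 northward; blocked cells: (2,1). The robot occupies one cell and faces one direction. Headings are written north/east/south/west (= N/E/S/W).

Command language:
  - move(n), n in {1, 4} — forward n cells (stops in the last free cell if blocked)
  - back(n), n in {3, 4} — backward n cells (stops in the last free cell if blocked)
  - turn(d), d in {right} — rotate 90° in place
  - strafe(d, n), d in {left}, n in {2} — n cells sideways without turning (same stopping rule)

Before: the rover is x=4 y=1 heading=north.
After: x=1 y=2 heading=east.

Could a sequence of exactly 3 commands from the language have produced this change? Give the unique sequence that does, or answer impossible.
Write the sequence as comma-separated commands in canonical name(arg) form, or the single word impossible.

key: cell and facing (now E) both changed — the 3 commands mix motion and turning
t0: x=4 y=1 heading=north
step 1 (move(1)): x=4 y=2 heading=north
step 2 (turn(right)): x=4 y=2 heading=east
step 3 (back(3)): x=1 y=2 heading=east
all 216 alternatives checked — unique.

move(1), turn(right), back(3)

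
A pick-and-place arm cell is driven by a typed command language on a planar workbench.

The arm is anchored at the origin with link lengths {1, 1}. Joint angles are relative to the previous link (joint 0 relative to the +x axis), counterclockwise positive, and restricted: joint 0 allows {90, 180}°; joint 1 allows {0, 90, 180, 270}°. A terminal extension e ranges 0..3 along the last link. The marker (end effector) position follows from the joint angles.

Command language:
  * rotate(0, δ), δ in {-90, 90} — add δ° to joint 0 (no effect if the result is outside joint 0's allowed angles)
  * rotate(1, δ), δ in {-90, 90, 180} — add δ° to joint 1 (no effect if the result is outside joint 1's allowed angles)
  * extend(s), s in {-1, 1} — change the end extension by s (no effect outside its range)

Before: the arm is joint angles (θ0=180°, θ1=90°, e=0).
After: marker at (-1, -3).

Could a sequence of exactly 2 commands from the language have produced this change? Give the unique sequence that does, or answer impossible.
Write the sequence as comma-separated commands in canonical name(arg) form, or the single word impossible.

begin: joint angles (θ0=180°, θ1=90°, e=0)
t=1 extend(1) ⇒ joint angles (θ0=180°, θ1=90°, e=1)
t=2 extend(1) ⇒ joint angles (θ0=180°, θ1=90°, e=2)
no other 2-command option fits: unique.

extend(1), extend(1)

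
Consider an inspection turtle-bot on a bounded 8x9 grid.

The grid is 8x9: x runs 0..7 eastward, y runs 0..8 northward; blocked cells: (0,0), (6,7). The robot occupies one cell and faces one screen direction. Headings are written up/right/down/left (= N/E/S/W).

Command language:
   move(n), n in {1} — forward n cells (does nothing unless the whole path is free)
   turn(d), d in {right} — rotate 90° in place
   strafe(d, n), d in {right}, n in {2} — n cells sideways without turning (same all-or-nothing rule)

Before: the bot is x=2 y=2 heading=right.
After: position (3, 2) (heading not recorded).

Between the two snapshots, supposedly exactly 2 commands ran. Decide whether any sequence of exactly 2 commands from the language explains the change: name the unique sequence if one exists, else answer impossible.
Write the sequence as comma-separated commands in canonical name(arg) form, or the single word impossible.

key: running turn(right) before move(1) would end elsewhere — order is forced
start: x=2 y=2 heading=right
t=1 move(1) ⇒ x=3 y=2 heading=right
t=2 turn(right) ⇒ x=3 y=2 heading=down
no other 2-command option fits: unique.

move(1), turn(right)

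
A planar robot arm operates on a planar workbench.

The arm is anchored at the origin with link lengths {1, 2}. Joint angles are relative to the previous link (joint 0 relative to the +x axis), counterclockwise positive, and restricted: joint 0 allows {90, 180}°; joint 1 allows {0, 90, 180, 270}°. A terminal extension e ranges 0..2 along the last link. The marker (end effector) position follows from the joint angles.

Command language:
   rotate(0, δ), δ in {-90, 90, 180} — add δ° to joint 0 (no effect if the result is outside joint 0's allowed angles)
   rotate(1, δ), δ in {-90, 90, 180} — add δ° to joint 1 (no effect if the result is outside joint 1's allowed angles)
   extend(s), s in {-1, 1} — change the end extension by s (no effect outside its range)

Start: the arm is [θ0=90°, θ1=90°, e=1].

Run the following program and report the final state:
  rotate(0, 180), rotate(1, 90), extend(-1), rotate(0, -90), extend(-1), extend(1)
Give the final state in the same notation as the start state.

[θ0=90°, θ1=180°, e=1]

t0: [θ0=90°, θ1=90°, e=1]
t=1 rotate(0, 180) ⇒ [θ0=90°, θ1=90°, e=1]
t=2 rotate(1, 90) ⇒ [θ0=90°, θ1=180°, e=1]
t=3 extend(-1) ⇒ [θ0=90°, θ1=180°, e=0]
t=4 rotate(0, -90) ⇒ [θ0=90°, θ1=180°, e=0]
t=5 extend(-1) ⇒ [θ0=90°, θ1=180°, e=0]
t=6 extend(1) ⇒ [θ0=90°, θ1=180°, e=1]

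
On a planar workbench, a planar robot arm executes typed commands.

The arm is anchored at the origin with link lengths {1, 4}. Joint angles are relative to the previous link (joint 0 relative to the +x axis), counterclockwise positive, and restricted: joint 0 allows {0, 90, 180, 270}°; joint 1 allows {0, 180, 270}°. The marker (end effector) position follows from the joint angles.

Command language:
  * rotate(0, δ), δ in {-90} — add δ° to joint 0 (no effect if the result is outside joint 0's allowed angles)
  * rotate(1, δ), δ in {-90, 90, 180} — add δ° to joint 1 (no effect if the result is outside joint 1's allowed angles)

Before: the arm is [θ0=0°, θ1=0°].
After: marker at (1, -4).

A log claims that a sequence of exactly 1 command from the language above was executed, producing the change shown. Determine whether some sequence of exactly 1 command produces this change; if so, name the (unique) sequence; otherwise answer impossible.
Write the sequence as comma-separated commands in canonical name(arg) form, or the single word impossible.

rotate(1, -90)

t0: [θ0=0°, θ1=0°]
[1] after rotate(1, -90): [θ0=0°, θ1=270°]
no rival 1-sequence matches.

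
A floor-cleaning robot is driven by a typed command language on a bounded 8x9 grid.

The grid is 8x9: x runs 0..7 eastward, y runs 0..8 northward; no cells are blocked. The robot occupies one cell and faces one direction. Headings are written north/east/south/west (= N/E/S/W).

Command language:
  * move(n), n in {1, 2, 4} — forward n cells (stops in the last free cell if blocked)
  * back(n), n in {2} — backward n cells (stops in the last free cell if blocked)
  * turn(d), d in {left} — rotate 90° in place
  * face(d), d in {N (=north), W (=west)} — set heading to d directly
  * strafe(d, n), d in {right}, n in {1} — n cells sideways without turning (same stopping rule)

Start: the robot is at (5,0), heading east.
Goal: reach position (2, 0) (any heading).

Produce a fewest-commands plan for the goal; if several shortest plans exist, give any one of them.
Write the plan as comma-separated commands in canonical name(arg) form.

start: at (5,0), heading east
1. face(W) → at (5,0), heading west
2. move(2) → at (3,0), heading west
3. move(1) → at (2,0), heading west
minimal: 3 command(s), checked below 3.

face(W), move(2), move(1)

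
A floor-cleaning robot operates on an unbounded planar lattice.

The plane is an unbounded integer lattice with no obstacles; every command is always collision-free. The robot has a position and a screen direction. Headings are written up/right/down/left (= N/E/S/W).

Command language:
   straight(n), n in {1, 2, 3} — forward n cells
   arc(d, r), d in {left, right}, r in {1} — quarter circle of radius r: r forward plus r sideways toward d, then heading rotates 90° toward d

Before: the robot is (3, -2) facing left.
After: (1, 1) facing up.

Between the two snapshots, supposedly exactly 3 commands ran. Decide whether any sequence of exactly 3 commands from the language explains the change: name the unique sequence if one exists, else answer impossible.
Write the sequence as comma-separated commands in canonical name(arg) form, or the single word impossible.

key: order matters: swapping straight(1) and straight(2) lands elsewhere
initial: (3, -2) facing left
1. straight(1) → (2, -2) facing left
2. arc(right, 1) → (1, -1) facing up
3. straight(2) → (1, 1) facing up
uniquely the one of 125 3-step routes that fits.

straight(1), arc(right, 1), straight(2)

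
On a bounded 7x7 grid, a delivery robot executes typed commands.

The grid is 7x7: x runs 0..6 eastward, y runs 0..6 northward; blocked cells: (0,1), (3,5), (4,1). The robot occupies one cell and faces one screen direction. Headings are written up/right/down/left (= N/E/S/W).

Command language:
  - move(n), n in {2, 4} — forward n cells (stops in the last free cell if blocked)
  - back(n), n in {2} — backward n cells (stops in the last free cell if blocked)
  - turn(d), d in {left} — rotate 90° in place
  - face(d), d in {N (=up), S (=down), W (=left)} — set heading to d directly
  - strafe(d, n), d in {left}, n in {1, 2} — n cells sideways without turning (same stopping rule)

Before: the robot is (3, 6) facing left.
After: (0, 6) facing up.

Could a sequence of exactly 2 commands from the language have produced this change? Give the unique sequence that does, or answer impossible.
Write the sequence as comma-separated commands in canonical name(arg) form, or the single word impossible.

move(4), face(N)

key: move(4) runs into the grid edge before its full distance
begin: (3, 6) facing left
t=1 move(4) ⇒ (0, 6) facing left
t=2 face(N) ⇒ (0, 6) facing up
no other 2-command option fits: unique.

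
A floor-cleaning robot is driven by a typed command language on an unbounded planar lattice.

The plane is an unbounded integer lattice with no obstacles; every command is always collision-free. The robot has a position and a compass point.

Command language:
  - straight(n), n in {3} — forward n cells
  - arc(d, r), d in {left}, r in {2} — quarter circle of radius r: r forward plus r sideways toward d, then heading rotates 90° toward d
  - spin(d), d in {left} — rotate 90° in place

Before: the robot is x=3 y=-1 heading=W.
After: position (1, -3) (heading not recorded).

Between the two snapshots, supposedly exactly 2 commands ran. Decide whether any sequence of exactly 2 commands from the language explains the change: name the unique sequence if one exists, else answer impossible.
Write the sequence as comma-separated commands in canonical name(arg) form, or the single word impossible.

key: order matters: swapping arc(left, 2) and spin(left) lands elsewhere
initial: x=3 y=-1 heading=W
step 1 (arc(left, 2)): x=1 y=-3 heading=S
step 2 (spin(left)): x=1 y=-3 heading=E
no rival 2-sequence matches.

arc(left, 2), spin(left)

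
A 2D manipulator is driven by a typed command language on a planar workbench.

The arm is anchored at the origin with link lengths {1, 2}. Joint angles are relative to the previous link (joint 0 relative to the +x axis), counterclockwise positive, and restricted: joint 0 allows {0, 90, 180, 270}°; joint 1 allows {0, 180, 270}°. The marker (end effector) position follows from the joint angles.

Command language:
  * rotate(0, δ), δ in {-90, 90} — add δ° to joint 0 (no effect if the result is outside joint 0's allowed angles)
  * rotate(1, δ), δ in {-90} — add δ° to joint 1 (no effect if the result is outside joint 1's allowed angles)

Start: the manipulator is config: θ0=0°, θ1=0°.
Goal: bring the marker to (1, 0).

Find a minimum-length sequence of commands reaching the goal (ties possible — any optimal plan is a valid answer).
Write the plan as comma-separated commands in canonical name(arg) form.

begin: config: θ0=0°, θ1=0°
step 1 (rotate(1, -90)): config: θ0=0°, θ1=270°
step 2 (rotate(1, -90)): config: θ0=0°, θ1=180°
step 3 (rotate(0, -90)): config: θ0=270°, θ1=180°
step 4 (rotate(0, -90)): config: θ0=180°, θ1=180°
no 3-step plan works, so 4 is optimal.

rotate(1, -90), rotate(1, -90), rotate(0, -90), rotate(0, -90)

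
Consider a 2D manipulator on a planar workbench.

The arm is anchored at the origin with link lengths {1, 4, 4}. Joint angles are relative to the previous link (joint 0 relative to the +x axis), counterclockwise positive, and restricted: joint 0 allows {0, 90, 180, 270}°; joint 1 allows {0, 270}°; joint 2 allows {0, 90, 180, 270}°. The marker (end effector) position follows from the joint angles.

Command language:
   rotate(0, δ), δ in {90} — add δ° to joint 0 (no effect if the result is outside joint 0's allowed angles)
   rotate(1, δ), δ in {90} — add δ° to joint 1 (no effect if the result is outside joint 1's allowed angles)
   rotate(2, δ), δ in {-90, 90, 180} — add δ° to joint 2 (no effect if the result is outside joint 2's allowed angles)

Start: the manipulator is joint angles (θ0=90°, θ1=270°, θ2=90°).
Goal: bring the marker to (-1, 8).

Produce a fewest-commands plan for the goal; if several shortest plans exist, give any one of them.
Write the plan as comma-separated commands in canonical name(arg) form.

t0: joint angles (θ0=90°, θ1=270°, θ2=90°)
[1] after rotate(2, -90): joint angles (θ0=90°, θ1=270°, θ2=0°)
[2] after rotate(0, 90): joint angles (θ0=180°, θ1=270°, θ2=0°)
no 1-step plan works, so 2 is optimal.

rotate(2, -90), rotate(0, 90)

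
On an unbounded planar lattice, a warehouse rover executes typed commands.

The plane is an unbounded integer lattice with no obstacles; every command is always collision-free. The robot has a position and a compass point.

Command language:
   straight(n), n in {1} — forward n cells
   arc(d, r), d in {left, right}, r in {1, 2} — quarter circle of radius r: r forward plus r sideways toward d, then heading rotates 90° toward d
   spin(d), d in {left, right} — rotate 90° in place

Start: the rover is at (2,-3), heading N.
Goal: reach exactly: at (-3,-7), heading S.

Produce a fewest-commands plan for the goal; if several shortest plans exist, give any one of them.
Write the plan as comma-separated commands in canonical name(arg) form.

t0: at (2,-3), heading N
1. spin(right) → at (2,-3), heading E
2. spin(right) → at (2,-3), heading S
3. arc(right, 2) → at (0,-5), heading W
4. straight(1) → at (-1,-5), heading W
5. arc(left, 2) → at (-3,-7), heading S
nothing shorter than 5 reaches the goal.

spin(right), spin(right), arc(right, 2), straight(1), arc(left, 2)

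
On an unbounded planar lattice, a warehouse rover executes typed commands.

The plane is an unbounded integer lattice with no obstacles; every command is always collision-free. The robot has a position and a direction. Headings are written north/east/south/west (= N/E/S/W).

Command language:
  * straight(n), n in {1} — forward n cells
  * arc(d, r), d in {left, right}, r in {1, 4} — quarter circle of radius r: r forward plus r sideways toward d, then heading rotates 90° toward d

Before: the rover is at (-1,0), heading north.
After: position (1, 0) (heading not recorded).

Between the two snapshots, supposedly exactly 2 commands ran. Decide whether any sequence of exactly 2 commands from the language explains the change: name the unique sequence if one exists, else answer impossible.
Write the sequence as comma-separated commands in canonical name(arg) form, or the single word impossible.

arc(right, 1), arc(right, 1)

initial: at (-1,0), heading north
t=1 arc(right, 1) ⇒ at (0,1), heading east
t=2 arc(right, 1) ⇒ at (1,0), heading south
uniquely the one of 25 2-step routes that fits.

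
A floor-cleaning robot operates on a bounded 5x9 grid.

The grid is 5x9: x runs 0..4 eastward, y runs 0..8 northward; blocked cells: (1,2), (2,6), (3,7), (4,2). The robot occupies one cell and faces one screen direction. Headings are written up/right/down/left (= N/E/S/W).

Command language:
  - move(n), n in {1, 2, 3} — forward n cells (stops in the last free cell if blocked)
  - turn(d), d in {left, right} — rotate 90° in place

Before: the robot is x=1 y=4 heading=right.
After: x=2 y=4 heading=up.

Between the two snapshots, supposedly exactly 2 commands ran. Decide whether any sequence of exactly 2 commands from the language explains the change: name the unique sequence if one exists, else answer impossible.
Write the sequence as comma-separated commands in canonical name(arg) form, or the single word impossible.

key: cell and facing (now N) both changed — the 2 commands mix motion and turning
from: x=1 y=4 heading=right
t=1 move(1) ⇒ x=2 y=4 heading=right
t=2 turn(left) ⇒ x=2 y=4 heading=up
no rival 2-sequence matches.

move(1), turn(left)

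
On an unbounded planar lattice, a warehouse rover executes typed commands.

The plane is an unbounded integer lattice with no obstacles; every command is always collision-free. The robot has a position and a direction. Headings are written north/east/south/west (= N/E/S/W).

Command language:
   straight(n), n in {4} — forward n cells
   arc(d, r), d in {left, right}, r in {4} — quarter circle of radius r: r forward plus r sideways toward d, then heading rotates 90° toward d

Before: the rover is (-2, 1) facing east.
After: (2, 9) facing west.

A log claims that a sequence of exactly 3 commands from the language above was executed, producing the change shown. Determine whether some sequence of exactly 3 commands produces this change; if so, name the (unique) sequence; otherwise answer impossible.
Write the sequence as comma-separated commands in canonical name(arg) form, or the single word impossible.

key: running arc(left, 4) before straight(4) would end elsewhere — order is forced
t0: (-2, 1) facing east
step 1 (straight(4)): (2, 1) facing east
step 2 (arc(left, 4)): (6, 5) facing north
step 3 (arc(left, 4)): (2, 9) facing west
all 27 alternatives checked — unique.

straight(4), arc(left, 4), arc(left, 4)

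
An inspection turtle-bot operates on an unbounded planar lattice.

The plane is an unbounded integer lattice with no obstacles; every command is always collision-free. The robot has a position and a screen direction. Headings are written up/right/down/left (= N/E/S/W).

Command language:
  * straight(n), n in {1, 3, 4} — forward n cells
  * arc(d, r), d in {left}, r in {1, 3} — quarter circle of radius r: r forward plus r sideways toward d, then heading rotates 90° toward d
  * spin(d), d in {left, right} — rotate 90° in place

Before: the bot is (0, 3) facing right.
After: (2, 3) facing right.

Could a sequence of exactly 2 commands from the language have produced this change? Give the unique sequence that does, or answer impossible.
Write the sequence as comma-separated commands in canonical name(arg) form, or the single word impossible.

key: heading stays E — no command in the sequence turns
start: (0, 3) facing right
t=1 straight(1) ⇒ (1, 3) facing right
t=2 straight(1) ⇒ (2, 3) facing right
no rival 2-sequence matches.

straight(1), straight(1)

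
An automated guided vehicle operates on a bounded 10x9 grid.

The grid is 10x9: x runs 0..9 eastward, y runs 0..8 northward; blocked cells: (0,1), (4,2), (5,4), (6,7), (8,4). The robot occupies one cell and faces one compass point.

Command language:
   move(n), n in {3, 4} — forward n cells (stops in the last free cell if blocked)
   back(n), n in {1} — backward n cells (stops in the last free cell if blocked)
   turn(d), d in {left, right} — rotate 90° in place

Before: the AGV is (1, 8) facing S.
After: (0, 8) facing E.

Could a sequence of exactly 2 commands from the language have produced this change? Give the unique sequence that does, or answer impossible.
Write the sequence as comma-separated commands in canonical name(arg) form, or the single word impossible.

key: position moved to (0,8) AND the heading swung to E — translation plus rotation needed
start: (1, 8) facing S
t=1 turn(left) ⇒ (1, 8) facing E
t=2 back(1) ⇒ (0, 8) facing E
no rival 2-sequence matches.

turn(left), back(1)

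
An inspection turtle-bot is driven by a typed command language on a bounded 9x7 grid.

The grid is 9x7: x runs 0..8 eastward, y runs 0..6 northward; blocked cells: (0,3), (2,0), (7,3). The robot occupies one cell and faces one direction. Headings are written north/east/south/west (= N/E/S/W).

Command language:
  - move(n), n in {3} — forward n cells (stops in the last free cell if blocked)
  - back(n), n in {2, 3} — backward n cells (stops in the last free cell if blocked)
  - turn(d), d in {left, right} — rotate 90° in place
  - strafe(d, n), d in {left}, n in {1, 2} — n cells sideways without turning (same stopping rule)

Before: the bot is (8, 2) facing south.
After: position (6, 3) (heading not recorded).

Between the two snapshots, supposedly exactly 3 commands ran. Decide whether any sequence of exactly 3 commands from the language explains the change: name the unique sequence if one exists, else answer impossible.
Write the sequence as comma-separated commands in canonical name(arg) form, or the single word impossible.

key: running strafe(left, 1) before turn(left) would end elsewhere — order is forced
initial: (8, 2) facing south
[1] after turn(left): (8, 2) facing east
[2] after back(2): (6, 2) facing east
[3] after strafe(left, 1): (6, 3) facing east
no rival 3-sequence matches.

turn(left), back(2), strafe(left, 1)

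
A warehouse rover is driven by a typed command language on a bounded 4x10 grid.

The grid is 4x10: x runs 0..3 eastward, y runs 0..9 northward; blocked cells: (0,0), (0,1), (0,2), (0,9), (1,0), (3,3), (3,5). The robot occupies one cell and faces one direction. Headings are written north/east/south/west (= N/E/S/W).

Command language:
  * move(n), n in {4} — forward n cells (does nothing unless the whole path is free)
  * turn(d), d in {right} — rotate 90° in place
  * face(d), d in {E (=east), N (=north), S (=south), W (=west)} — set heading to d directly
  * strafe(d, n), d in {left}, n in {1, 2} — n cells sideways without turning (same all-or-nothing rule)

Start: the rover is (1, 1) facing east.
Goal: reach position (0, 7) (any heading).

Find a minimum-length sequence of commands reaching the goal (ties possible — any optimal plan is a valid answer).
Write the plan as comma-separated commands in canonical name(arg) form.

begin: (1, 1) facing east
step 1 (strafe(left, 2)): (1, 3) facing east
step 2 (face(N)): (1, 3) facing north
step 3 (move(4)): (1, 7) facing north
step 4 (strafe(left, 1)): (0, 7) facing north
shorter routes all fall short; 4 is best.

strafe(left, 2), face(N), move(4), strafe(left, 1)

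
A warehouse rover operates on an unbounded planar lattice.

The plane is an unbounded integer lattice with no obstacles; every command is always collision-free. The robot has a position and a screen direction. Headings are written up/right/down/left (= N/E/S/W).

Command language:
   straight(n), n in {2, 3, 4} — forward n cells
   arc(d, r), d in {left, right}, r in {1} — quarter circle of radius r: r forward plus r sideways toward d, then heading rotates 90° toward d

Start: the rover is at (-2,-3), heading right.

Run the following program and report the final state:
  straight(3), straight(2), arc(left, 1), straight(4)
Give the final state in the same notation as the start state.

begin: at (-2,-3), heading right
step 1 (straight(3)): at (1,-3), heading right
step 2 (straight(2)): at (3,-3), heading right
step 3 (arc(left, 1)): at (4,-2), heading up
step 4 (straight(4)): at (4,2), heading up

at (4,2), heading up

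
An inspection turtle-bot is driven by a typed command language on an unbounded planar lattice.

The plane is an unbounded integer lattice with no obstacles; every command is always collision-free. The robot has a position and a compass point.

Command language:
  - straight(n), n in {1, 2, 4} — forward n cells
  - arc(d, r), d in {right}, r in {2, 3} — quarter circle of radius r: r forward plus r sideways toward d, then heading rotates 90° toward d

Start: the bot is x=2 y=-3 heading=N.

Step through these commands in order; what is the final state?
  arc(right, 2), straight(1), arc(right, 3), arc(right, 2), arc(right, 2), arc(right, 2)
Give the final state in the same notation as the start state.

x=6 y=-2 heading=E

begin: x=2 y=-3 heading=N
1. arc(right, 2) → x=4 y=-1 heading=E
2. straight(1) → x=5 y=-1 heading=E
3. arc(right, 3) → x=8 y=-4 heading=S
4. arc(right, 2) → x=6 y=-6 heading=W
5. arc(right, 2) → x=4 y=-4 heading=N
6. arc(right, 2) → x=6 y=-2 heading=E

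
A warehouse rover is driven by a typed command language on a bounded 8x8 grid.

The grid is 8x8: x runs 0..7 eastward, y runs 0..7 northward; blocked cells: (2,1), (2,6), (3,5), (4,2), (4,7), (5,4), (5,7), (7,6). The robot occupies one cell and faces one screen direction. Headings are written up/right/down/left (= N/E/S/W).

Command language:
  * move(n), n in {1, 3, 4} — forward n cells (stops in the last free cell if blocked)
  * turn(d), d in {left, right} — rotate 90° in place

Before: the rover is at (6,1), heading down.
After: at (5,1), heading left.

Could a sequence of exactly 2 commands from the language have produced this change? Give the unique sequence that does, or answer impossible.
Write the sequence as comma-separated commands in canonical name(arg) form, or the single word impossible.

turn(right), move(1)

key: position moved to (5,1) AND the heading swung to W — translation plus rotation needed
initial: at (6,1), heading down
step 1 (turn(right)): at (6,1), heading left
step 2 (move(1)): at (5,1), heading left
no other 2-command option fits: unique.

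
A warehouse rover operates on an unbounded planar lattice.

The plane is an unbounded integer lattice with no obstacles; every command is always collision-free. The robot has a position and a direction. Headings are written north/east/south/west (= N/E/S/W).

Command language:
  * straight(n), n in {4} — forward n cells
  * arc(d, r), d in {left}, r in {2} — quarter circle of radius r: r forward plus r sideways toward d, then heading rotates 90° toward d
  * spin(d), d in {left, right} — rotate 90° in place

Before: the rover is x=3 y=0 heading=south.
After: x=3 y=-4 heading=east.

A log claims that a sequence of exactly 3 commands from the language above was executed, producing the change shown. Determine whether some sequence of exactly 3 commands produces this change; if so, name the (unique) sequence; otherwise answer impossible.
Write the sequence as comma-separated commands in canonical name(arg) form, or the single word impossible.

spin(right), arc(left, 2), arc(left, 2)

key: position moved to (3,-4) AND the heading swung to E — translation plus rotation needed
initial: x=3 y=0 heading=south
t=1 spin(right) ⇒ x=3 y=0 heading=west
t=2 arc(left, 2) ⇒ x=1 y=-2 heading=south
t=3 arc(left, 2) ⇒ x=3 y=-4 heading=east
uniquely the one of 64 3-step routes that fits.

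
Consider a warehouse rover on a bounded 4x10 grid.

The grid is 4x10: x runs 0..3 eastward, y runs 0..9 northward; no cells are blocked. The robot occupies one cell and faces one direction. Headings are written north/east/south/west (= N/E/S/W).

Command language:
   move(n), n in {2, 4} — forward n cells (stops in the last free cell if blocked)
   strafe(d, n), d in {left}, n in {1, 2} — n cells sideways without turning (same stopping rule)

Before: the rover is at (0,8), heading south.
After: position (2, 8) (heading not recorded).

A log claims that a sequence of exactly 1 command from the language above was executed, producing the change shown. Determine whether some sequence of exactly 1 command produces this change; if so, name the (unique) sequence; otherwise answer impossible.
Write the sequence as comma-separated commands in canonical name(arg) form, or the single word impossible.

from: at (0,8), heading south
1. strafe(left, 2) → at (2,8), heading south
no other 1-command option fits: unique.

strafe(left, 2)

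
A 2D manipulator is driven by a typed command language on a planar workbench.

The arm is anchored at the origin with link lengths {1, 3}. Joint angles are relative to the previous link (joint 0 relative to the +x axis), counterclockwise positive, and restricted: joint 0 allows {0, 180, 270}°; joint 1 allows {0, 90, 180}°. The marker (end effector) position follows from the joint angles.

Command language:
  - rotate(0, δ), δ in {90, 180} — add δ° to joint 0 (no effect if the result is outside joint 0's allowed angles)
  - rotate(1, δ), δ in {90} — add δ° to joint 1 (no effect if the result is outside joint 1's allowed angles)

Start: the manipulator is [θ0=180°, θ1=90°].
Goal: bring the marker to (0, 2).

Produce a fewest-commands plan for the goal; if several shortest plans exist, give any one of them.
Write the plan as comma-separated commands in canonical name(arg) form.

rotate(0, 90), rotate(1, 90)

initial: [θ0=180°, θ1=90°]
[1] after rotate(0, 90): [θ0=270°, θ1=90°]
[2] after rotate(1, 90): [θ0=270°, θ1=180°]
minimal: 2 command(s), checked below 2.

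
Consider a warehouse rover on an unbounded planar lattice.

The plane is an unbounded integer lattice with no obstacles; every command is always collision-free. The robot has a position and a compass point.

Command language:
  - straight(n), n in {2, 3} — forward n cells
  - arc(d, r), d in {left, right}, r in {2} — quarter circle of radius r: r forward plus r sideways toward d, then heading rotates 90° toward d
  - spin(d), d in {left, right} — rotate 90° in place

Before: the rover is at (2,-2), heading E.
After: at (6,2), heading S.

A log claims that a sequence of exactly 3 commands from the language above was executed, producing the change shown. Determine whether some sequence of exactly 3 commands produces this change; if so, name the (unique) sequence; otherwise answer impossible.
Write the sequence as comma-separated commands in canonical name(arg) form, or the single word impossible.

arc(left, 2), arc(right, 2), spin(right)

key: position moved to (6,2) AND the heading swung to S — translation plus rotation needed
from: at (2,-2), heading E
t=1 arc(left, 2) ⇒ at (4,0), heading N
t=2 arc(right, 2) ⇒ at (6,2), heading E
t=3 spin(right) ⇒ at (6,2), heading S
no other 3-command option fits: unique.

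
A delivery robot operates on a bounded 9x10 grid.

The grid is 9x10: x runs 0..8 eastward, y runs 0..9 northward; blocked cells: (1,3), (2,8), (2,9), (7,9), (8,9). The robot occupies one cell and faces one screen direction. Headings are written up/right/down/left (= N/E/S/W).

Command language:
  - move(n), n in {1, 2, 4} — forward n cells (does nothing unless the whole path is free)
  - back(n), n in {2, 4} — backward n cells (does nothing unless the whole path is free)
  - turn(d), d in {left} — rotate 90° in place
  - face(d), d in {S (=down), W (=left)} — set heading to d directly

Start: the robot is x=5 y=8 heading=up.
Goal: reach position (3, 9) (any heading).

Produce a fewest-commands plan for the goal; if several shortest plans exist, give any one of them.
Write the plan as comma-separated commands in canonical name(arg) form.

move(1), face(W), move(2)

initial: x=5 y=8 heading=up
t=1 move(1) ⇒ x=5 y=9 heading=up
t=2 face(W) ⇒ x=5 y=9 heading=left
t=3 move(2) ⇒ x=3 y=9 heading=left
nothing shorter than 3 reaches the goal.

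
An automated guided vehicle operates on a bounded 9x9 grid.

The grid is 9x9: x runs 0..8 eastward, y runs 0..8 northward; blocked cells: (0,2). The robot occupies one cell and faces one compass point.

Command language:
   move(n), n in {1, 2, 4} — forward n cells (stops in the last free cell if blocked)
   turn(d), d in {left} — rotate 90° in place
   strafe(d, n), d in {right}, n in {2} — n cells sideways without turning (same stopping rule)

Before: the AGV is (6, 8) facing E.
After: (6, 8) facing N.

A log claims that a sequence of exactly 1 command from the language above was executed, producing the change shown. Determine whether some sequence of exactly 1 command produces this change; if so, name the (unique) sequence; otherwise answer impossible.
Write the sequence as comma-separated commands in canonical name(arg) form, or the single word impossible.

turn(left)

key: parked at (6,8) the whole time — nothing moves the robot
begin: (6, 8) facing E
[1] after turn(left): (6, 8) facing N
uniquely the one of 5 1-step routes that fits.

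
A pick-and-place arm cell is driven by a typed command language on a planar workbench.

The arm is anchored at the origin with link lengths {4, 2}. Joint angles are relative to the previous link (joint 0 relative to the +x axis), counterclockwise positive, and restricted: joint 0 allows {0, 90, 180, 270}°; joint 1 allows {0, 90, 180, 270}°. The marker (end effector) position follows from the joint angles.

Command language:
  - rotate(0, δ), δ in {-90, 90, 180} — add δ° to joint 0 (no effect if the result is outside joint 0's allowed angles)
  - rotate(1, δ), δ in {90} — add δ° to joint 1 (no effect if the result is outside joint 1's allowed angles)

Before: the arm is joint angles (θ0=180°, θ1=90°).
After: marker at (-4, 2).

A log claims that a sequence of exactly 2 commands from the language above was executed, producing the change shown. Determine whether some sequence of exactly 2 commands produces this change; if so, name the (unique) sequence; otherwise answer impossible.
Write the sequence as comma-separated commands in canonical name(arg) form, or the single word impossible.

rotate(1, 90), rotate(1, 90)

begin: joint angles (θ0=180°, θ1=90°)
t=1 rotate(1, 90) ⇒ joint angles (θ0=180°, θ1=180°)
t=2 rotate(1, 90) ⇒ joint angles (θ0=180°, θ1=270°)
no other 2-command option fits: unique.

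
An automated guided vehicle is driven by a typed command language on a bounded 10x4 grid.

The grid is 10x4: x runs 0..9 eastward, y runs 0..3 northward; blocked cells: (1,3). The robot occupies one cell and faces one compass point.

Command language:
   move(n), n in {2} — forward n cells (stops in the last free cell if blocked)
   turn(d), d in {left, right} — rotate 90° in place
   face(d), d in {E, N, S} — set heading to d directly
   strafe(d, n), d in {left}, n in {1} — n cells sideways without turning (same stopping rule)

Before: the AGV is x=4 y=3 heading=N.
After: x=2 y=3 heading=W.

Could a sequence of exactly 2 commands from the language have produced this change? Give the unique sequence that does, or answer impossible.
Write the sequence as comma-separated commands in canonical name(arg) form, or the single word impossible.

key: order matters: swapping turn(left) and move(2) lands elsewhere
initial: x=4 y=3 heading=N
[1] after turn(left): x=4 y=3 heading=W
[2] after move(2): x=2 y=3 heading=W
uniquely the one of 49 2-step routes that fits.

turn(left), move(2)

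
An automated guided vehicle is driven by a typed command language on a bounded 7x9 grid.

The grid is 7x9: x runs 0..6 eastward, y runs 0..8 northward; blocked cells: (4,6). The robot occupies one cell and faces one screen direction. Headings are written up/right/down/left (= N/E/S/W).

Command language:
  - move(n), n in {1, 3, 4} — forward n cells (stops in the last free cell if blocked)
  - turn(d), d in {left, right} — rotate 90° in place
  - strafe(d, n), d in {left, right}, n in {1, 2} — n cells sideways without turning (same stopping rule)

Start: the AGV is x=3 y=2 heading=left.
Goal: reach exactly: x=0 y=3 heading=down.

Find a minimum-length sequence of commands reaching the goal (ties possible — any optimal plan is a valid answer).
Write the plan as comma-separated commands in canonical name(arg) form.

begin: x=3 y=2 heading=left
1. strafe(right, 1) → x=3 y=3 heading=left
2. move(3) → x=0 y=3 heading=left
3. turn(left) → x=0 y=3 heading=down
shorter routes all fall short; 3 is best.

strafe(right, 1), move(3), turn(left)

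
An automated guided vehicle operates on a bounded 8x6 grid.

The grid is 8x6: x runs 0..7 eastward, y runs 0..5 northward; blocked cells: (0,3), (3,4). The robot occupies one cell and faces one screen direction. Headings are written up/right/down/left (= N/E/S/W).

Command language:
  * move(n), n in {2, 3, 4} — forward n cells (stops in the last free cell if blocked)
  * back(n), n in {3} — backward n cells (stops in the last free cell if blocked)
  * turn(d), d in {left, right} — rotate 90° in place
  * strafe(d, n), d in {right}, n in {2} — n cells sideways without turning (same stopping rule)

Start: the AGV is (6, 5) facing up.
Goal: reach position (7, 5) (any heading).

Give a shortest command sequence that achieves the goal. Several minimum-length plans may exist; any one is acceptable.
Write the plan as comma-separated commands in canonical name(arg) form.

begin: (6, 5) facing up
[1] after strafe(right, 2): (7, 5) facing up
nothing shorter than 1 reaches the goal.

strafe(right, 2)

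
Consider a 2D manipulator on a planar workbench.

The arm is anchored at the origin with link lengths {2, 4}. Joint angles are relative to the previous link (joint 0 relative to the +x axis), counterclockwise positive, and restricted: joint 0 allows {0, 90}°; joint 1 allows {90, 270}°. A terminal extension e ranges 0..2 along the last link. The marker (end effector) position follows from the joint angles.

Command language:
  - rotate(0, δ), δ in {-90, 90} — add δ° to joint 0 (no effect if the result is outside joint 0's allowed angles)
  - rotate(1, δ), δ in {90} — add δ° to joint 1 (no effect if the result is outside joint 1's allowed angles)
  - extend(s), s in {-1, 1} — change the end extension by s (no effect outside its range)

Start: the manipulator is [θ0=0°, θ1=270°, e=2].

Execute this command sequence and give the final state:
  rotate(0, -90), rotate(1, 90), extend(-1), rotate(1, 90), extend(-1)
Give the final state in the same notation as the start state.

initial: [θ0=0°, θ1=270°, e=2]
1. rotate(0, -90) → [θ0=0°, θ1=270°, e=2]
2. rotate(1, 90) → [θ0=0°, θ1=270°, e=2]
3. extend(-1) → [θ0=0°, θ1=270°, e=1]
4. rotate(1, 90) → [θ0=0°, θ1=270°, e=1]
5. extend(-1) → [θ0=0°, θ1=270°, e=0]

[θ0=0°, θ1=270°, e=0]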